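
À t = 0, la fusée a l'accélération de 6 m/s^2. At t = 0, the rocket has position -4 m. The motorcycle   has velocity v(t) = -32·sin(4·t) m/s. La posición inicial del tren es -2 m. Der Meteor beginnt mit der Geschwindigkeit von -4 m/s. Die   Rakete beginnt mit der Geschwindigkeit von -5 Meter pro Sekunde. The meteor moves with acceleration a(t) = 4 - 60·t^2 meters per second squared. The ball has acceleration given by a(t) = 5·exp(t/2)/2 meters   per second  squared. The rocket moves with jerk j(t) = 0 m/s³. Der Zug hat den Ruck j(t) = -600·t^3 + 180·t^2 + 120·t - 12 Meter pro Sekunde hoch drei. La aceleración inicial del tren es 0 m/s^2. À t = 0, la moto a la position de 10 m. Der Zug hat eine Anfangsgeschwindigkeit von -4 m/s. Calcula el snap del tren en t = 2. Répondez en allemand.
Um dies zu lösen, müssen wir 1 Ableitung unserer Gleichung für den Ruck j(t) = -600·t^3 + 180·t^2 + 120·t - 12 nehmen. Mit d/dt von j(t) finden wir s(t) = -1800·t^2 + 360·t + 120. Aus der Gleichung für den Snap s(t) = -1800·t^2 + 360·t + 120, setzen wir t = 2 ein und erhalten s = -6360.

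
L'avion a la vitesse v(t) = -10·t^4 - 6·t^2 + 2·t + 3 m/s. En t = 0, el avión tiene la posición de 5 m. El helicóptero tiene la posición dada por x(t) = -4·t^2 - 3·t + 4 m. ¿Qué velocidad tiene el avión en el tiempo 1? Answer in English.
We have velocity v(t) = -10·t^4 - 6·t^2 + 2·t + 3. Substituting t = 1: v(1) = -11.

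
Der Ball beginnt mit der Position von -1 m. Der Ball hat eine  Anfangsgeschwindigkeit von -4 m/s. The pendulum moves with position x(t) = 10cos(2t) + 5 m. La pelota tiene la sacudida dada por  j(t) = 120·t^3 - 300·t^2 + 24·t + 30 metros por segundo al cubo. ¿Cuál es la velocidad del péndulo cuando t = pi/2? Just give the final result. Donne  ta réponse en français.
La réponse est 0.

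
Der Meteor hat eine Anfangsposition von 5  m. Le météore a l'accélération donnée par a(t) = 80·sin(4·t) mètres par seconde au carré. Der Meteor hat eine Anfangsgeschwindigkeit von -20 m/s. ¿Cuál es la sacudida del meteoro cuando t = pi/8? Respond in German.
Wir müssen unsere Gleichung für die Beschleunigung a(t) = 80·sin(4·t) 1-mal ableiten. Mit d/dt von a(t) finden wir j(t) = 320·cos(4·t). Mit j(t) = 320·cos(4·t) und Einsetzen von t = pi/8, finden wir j = 0.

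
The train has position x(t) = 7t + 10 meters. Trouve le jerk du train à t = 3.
En partant de la position x(t) = 7·t + 10, nous prenons 3 dérivées. En prenant d/dt de x(t), nous trouvons v(t) = 7. En prenant d/dt de v(t), nous trouvons a(t) = 0. En prenant d/dt de a(t), nous trouvons j(t) = 0. De l'équation du jerk j(t) = 0, nous substituons t = 3 pour obtenir j = 0.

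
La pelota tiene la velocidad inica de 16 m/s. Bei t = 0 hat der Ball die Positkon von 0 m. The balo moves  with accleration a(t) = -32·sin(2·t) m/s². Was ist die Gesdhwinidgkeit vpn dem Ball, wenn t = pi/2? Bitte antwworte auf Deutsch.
Wir müssen die Stammfunktion unserer Gleichung für die Beschleunigung a(t) = -32·sin(2·t) 1-mal finden. Die Stammfunktion von der Beschleunigung, mit v(0) = 16, ergibt die Geschwindigkeit: v(t) = 16·cos(2·t). Aus der Gleichung für die Geschwindigkeit v(t) = 16·cos(2·t), setzen wir t = pi/2 ein und erhalten v = -16.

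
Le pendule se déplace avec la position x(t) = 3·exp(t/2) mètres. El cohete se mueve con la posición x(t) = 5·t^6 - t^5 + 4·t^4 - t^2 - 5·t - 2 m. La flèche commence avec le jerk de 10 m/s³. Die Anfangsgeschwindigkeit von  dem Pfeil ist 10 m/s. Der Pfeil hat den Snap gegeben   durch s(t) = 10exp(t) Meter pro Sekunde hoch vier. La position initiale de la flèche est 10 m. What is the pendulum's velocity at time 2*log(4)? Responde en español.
Para resolver esto, necesitamos tomar 1 derivada de nuestra ecuación de la posición x(t) = 3·exp(t/2). La derivada de la posición da la velocidad: v(t) = 3·exp(t/2)/2. De la ecuación de la velocidad v(t) = 3·exp(t/2)/2, sustituimos t = 2*log(4) para obtener v = 6.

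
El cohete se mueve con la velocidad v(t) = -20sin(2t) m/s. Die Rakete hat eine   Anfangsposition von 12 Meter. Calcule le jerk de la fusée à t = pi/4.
En partant de la vitesse v(t) = -20·sin(2·t), nous prenons 2 dérivées. La dérivée de la vitesse donne l'accélération: a(t) = -40·cos(2·t). En prenant d/dt de a(t), nous trouvons j(t) = 80·sin(2·t). De l'équation du jerk j(t) = 80·sin(2·t), nous substituons t = pi/4 pour obtenir j = 80.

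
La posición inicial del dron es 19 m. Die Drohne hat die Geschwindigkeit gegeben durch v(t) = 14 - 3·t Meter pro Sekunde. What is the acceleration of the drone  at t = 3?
To solve this, we need to take 1 derivative of our velocity equation v(t) = 14 - 3·t. Differentiating velocity, we get acceleration: a(t) = -3. Using a(t) = -3 and substituting t = 3, we find a = -3.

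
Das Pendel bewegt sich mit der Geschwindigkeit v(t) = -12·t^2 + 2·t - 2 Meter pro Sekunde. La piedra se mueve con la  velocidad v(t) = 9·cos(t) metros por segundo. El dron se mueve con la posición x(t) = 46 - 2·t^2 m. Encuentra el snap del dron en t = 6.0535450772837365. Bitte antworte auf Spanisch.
Debemos derivar nuestra ecuación de la posición x(t) = 46 - 2·t^2 4 veces. Tomando d/dt de x(t), encontramos v(t) = -4·t. Derivando la velocidad, obtenemos la aceleración: a(t) = -4. Tomando d/dt de a(t), encontramos j(t) = 0. Derivando la sacudida, obtenemos el snap: s(t) = 0. Tenemos el snap s(t) = 0. Sustituyendo t = 6.0535450772837365: s(6.0535450772837365) = 0.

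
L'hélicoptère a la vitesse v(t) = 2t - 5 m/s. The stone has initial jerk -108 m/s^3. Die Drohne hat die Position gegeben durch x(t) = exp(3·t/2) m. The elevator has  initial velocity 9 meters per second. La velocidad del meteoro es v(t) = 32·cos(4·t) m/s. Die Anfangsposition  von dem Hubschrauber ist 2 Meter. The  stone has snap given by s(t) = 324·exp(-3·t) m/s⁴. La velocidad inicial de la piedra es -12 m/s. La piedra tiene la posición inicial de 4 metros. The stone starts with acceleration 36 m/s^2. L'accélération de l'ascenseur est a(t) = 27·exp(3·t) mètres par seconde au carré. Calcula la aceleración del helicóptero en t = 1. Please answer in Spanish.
Partiendo de la velocidad v(t) = 2·t - 5, tomamos 1 derivada. Tomando d/dt de v(t), encontramos a(t) = 2. Usando a(t) = 2 y sustituyendo t = 1, encontramos a = 2.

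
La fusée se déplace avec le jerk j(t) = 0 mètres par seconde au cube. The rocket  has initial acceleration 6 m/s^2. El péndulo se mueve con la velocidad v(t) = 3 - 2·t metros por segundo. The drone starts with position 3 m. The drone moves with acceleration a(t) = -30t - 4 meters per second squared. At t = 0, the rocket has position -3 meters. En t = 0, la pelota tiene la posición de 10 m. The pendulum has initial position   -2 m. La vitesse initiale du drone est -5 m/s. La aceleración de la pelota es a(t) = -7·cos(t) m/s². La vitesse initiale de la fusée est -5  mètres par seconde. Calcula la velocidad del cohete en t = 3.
Partiendo de la sacudida j(t) = 0, tomamos 2 antiderivadas. La antiderivada de la sacudida es la aceleración. Usando a(0) = 6, obtenemos a(t) = 6. Tomando ∫a(t)dt y aplicando v(0) = -5, encontramos v(t) = 6·t - 5. De la ecuación de la velocidad v(t) = 6·t - 5, sustituimos t = 3 para obtener v = 13.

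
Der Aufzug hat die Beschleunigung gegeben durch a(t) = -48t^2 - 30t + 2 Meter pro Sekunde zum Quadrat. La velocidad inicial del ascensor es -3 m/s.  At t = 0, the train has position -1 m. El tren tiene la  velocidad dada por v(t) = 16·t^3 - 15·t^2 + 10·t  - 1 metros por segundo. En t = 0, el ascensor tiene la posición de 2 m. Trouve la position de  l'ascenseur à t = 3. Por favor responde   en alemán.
Wir müssen unsere Gleichung für die Beschleunigung a(t) = -48·t^2 - 30·t + 2 2-mal integrieren. Durch Integration von der Beschleunigung und Verwendung der Anfangsbedingung v(0) = -3, erhalten wir v(t) = -16·t^3 - 15·t^2 + 2·t - 3. Mit ∫v(t)dt und Anwendung von x(0) = 2, finden wir x(t) = -4·t^4 - 5·t^3 + t^2 - 3·t + 2. Wir haben die Position x(t) = -4·t^4 - 5·t^3 + t^2 - 3·t + 2. Durch Einsetzen von t = 3: x(3) = -457.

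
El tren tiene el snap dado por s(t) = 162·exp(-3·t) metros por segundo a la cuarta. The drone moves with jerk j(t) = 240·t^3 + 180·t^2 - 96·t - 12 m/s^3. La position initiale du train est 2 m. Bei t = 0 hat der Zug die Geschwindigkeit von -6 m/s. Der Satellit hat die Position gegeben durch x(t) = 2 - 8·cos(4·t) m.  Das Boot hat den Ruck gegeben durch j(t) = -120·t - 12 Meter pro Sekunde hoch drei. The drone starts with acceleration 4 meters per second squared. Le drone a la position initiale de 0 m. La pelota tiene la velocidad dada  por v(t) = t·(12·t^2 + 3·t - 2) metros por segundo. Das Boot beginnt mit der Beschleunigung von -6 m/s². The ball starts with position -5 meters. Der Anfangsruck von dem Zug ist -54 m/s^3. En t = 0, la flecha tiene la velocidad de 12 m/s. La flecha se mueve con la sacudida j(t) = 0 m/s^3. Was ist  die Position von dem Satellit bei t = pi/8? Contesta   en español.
Usando x(t) = 2 - 8·cos(4·t) y sustituyendo t = pi/8, encontramos x = 2.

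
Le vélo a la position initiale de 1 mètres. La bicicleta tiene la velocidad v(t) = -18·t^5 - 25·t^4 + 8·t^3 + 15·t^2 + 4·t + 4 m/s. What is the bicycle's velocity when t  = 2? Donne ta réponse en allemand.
Mit v(t) = -18·t^5 - 25·t^4 + 8·t^3 + 15·t^2 + 4·t + 4 und Einsetzen von t = 2, finden wir v = -840.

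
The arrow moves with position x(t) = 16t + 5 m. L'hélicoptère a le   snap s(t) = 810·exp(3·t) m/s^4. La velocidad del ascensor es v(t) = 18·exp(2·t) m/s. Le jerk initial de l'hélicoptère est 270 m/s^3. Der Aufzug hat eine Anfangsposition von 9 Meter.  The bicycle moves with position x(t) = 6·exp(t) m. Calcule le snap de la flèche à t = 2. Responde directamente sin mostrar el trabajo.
La réponse est 0.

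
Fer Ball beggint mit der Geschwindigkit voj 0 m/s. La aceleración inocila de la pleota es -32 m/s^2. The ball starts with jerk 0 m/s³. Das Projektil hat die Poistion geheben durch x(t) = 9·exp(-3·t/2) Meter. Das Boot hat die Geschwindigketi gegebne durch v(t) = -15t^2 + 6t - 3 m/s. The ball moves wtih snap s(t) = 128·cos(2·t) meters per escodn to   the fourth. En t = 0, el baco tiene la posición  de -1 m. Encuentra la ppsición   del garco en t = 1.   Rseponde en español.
Debemos encontrar la antiderivada de nuestra ecuación de la velocidad v(t) = -15·t^2 + 6·t - 3 1 vez. Integrando la velocidad y usando la condición inicial x(0) = -1, obtenemos x(t) = -5·t^3 + 3·t^2 - 3·t - 1. De la ecuación de la posición x(t) = -5·t^3 + 3·t^2 - 3·t - 1, sustituimos t = 1 para obtener x = -6.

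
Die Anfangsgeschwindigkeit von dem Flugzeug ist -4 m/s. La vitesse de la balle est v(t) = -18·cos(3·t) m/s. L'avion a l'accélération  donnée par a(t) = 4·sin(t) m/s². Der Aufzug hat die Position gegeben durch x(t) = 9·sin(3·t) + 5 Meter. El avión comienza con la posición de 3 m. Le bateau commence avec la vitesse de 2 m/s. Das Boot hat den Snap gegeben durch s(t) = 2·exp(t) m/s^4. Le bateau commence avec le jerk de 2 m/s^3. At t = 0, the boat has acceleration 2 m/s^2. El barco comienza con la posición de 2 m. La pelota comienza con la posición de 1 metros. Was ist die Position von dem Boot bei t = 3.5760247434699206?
Um dies zu lösen, müssen wir 4 Stammfunktionen unserer Gleichung für den Snap s(t) = 2·exp(t) finden. Die Stammfunktion von dem Snap, mit j(0) = 2, ergibt den Ruck: j(t) = 2·exp(t). Die Stammfunktion von dem Ruck, mit a(0) = 2, ergibt die Beschleunigung: a(t) = 2·exp(t). Durch Integration von der Beschleunigung und Verwendung der Anfangsbedingung v(0) = 2, erhalten wir v(t) = 2·exp(t). Mit ∫v(t)dt und Anwendung von x(0) = 2, finden wir x(t) = 2·exp(t). Wir haben die Position x(t) = 2·exp(t). Durch Einsetzen von t = 3.5760247434699206: x(3.5760247434699206) = 71.4624347861948.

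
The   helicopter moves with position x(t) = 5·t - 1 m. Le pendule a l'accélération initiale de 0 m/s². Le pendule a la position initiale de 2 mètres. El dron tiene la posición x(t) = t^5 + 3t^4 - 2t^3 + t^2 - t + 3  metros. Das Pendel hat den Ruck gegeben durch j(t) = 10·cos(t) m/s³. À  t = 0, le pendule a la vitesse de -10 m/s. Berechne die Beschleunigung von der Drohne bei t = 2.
Ausgehend von der Position x(t) = t^5 + 3·t^4 - 2·t^3 + t^2 - t + 3, nehmen wir 2 Ableitungen. Die Ableitung von der Position ergibt die Geschwindigkeit: v(t) = 5·t^4 + 12·t^3 - 6·t^2 + 2·t - 1. Durch Ableiten von der Geschwindigkeit erhalten wir die Beschleunigung: a(t) = 20·t^3 + 36·t^2 - 12·t + 2. Aus der Gleichung für die Beschleunigung a(t) = 20·t^3 + 36·t^2 - 12·t + 2, setzen wir t = 2 ein und erhalten a = 282.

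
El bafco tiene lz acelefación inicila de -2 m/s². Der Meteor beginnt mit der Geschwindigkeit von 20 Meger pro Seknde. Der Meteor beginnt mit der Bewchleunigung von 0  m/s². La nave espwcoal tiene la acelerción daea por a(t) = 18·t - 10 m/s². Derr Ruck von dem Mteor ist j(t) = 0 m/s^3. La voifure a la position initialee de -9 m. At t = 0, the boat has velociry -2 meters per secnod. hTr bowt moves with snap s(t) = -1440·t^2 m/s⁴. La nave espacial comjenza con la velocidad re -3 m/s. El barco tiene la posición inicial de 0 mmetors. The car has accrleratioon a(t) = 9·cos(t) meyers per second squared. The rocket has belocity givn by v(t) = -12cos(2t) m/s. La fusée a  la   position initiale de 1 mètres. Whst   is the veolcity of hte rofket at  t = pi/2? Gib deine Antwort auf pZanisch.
Tenemos la velocidad v(t) = -12·cos(2·t). Sustituyendo t = pi/2: v(pi/2) = 12.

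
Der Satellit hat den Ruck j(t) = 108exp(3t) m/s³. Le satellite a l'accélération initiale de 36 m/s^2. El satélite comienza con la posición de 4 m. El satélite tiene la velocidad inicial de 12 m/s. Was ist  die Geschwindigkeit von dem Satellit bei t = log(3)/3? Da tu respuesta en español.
Partiendo de la sacudida j(t) = 108·exp(3·t), tomamos 2 integrales. Integrando la sacudida y usando la condición inicial a(0) = 36, obtenemos a(t) = 36·exp(3·t). La antiderivada de la aceleración es la velocidad. Usando v(0) = 12, obtenemos v(t) = 12·exp(3·t). Tenemos la velocidad v(t) = 12·exp(3·t). Sustituyendo t = log(3)/3: v(log(3)/3) = 36.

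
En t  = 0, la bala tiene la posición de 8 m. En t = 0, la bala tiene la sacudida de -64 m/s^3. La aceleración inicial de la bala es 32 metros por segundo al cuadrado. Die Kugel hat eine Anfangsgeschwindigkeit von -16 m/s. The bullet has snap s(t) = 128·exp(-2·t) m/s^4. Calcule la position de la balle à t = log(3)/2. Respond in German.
Ausgehend von dem Snap s(t) = 128·exp(-2·t), nehmen wir 4 Integrale. Die Stammfunktion von dem Snap ist der Ruck. Mit j(0) = -64 erhalten wir j(t) = -64·exp(-2·t). Durch Integration von dem Ruck und Verwendung der Anfangsbedingung a(0) = 32, erhalten wir a(t) = 32·exp(-2·t). Das Integral von der Beschleunigung ist die Geschwindigkeit. Mit v(0) = -16 erhalten wir v(t) = -16·exp(-2·t). Durch Integration von der Geschwindigkeit und Verwendung der Anfangsbedingung x(0) = 8, erhalten wir x(t) = 8·exp(-2·t). Mit x(t) = 8·exp(-2·t) und Einsetzen von t = log(3)/2, finden wir x = 8/3.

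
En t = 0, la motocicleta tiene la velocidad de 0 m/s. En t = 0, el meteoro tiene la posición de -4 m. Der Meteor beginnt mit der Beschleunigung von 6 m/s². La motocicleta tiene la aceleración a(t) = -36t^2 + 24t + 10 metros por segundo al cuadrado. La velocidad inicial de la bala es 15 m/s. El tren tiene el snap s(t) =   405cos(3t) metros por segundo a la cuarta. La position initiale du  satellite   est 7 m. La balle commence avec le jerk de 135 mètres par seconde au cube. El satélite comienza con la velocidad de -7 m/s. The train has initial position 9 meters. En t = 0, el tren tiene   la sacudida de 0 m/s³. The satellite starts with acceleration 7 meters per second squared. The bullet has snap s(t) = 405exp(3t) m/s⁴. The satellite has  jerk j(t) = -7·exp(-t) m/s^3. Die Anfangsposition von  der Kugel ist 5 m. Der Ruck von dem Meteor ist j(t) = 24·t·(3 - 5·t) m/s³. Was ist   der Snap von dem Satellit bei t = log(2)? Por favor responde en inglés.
To solve this, we need to take 1 derivative of our jerk equation j(t) = -7·exp(-t). Differentiating jerk, we get snap: s(t) = 7·exp(-t). From the given snap equation s(t) = 7·exp(-t), we substitute t = log(2) to get s = 7/2.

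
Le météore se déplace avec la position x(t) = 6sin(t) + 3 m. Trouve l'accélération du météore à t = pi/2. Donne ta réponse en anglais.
Starting from position x(t) = 6·sin(t) + 3, we take 2 derivatives. Differentiating position, we get velocity: v(t) = 6·cos(t). The derivative of velocity gives acceleration: a(t) = -6·sin(t). Using a(t) = -6·sin(t) and substituting t = pi/2, we find a = -6.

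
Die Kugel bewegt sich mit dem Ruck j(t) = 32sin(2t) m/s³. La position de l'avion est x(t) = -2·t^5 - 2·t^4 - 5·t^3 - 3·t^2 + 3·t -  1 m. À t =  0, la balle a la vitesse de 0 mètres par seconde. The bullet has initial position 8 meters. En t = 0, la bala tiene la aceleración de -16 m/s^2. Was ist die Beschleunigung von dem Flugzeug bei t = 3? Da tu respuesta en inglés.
To solve this, we need to take 2 derivatives of our position equation x(t) = -2·t^5 - 2·t^4 - 5·t^3 - 3·t^2 + 3·t - 1. Taking d/dt of x(t), we find v(t) = -10·t^4 - 8·t^3 - 15·t^2 - 6·t + 3. The derivative of velocity gives acceleration: a(t) = -40·t^3 - 24·t^2 - 30·t - 6. Using a(t) = -40·t^3 - 24·t^2 - 30·t - 6 and substituting t = 3, we find a = -1392.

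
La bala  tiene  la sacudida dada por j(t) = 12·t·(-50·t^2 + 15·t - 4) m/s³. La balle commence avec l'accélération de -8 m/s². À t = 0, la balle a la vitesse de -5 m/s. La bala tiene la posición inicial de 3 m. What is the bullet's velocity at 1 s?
To find the answer, we compute 2 integrals of j(t) = 12·t·(-50·t^2 + 15·t - 4). The integral of jerk, with a(0) = -8, gives acceleration: a(t) = -150·t^4 + 60·t^3 - 24·t^2 - 8. Taking ∫a(t)dt and applying v(0) = -5, we find v(t) = -30·t^5 + 15·t^4 - 8·t^3 - 8·t - 5. We have velocity v(t) = -30·t^5 + 15·t^4 - 8·t^3 - 8·t - 5. Substituting t = 1: v(1) = -36.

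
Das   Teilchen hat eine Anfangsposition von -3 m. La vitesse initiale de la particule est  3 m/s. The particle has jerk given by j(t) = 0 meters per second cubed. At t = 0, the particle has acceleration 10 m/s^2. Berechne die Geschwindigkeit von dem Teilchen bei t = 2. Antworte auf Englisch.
To solve this, we need to take 2 antiderivatives of our jerk equation j(t) = 0. The integral of jerk is acceleration. Using a(0) = 10, we get a(t) = 10. Integrating acceleration and using the initial condition v(0) = 3, we get v(t) = 10·t + 3. Using v(t) = 10·t + 3 and substituting t = 2, we find v = 23.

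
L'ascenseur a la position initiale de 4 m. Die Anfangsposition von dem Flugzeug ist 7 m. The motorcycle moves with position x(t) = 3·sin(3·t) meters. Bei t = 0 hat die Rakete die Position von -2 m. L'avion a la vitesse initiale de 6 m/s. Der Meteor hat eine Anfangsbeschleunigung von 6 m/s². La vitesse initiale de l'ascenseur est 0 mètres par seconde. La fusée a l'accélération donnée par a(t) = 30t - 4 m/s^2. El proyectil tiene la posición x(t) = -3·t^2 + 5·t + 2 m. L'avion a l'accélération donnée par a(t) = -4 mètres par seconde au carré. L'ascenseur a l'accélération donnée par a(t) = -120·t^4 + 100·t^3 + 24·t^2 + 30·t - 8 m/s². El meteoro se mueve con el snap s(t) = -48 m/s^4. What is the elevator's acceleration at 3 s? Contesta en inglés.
From the given acceleration equation a(t) = -120·t^4 + 100·t^3 + 24·t^2 + 30·t - 8, we substitute t = 3 to get a = -6722.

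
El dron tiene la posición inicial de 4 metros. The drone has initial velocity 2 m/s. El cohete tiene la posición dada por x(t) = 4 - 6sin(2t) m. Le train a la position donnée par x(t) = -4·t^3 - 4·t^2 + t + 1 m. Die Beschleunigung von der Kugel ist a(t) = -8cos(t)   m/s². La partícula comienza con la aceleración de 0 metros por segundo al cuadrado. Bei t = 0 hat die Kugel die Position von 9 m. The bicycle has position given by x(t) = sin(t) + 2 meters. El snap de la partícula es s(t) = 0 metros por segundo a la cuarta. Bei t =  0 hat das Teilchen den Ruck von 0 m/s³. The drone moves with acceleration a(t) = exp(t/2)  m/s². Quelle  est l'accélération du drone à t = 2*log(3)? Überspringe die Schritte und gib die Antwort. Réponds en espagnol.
En t = 2*log(3), a = 3.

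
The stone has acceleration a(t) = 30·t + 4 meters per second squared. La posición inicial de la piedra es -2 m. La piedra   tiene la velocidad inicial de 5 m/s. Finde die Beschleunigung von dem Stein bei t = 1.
Mit a(t) = 30·t + 4 und Einsetzen von t = 1, finden wir a = 34.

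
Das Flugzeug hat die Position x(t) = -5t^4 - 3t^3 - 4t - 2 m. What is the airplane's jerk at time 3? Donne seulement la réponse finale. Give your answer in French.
j(3) = -378.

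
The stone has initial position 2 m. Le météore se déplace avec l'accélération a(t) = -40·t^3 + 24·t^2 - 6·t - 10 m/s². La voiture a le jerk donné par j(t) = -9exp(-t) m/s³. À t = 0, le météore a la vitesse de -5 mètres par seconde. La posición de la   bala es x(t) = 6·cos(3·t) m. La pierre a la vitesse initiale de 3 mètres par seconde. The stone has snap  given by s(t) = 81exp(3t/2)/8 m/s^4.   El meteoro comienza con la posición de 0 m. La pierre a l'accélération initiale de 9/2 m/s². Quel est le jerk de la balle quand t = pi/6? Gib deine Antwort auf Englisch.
To solve this, we need to take 3 derivatives of our position equation x(t) = 6·cos(3·t). Differentiating position, we get velocity: v(t) = -18·sin(3·t). Differentiating velocity, we get acceleration: a(t) = -54·cos(3·t). Taking d/dt of a(t), we find j(t) = 162·sin(3·t). We have jerk j(t) = 162·sin(3·t). Substituting t = pi/6: j(pi/6) = 162.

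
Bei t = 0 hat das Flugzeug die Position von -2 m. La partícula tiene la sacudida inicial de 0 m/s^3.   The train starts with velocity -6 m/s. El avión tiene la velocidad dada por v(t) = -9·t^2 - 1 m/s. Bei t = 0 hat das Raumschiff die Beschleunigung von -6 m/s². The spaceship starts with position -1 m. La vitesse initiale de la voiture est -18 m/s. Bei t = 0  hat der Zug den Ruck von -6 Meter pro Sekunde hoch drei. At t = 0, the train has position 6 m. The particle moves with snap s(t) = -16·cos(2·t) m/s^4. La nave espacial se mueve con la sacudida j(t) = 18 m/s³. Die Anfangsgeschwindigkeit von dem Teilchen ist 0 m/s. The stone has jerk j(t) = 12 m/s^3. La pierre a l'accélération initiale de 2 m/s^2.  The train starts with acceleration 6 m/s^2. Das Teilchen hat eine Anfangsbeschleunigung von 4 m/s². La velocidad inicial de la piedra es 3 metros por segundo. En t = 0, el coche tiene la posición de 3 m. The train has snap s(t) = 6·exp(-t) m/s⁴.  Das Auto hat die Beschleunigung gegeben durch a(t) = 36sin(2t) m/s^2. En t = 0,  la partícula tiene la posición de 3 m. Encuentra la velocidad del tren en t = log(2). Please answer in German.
Um dies zu lösen, müssen wir 3 Stammfunktionen unserer Gleichung für den Snap s(t) = 6·exp(-t) finden. Die Stammfunktion von dem Snap, mit j(0) = -6, ergibt den Ruck: j(t) = -6·exp(-t). Die Stammfunktion von dem Ruck, mit a(0) = 6, ergibt die Beschleunigung: a(t) = 6·exp(-t). Das Integral von der Beschleunigung ist die Geschwindigkeit. Mit v(0) = -6 erhalten wir v(t) = -6·exp(-t). Aus der Gleichung für die Geschwindigkeit v(t) = -6·exp(-t), setzen wir t = log(2) ein und erhalten v = -3.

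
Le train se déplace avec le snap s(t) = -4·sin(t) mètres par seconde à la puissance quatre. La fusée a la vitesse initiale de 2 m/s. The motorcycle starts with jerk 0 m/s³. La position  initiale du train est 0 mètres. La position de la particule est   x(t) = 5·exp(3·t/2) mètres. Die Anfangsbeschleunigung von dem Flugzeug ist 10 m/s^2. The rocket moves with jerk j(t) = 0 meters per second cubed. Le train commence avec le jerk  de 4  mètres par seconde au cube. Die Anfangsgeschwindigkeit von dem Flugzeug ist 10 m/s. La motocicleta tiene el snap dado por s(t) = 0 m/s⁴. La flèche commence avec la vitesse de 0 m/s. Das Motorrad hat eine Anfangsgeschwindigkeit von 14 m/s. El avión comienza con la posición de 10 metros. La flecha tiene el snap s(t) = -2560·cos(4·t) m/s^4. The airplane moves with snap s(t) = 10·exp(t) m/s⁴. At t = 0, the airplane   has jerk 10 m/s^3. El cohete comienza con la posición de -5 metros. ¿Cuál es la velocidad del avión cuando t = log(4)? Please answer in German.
Ausgehend von dem Snap s(t) = 10·exp(t), nehmen wir 3 Stammfunktionen. Das Integral von dem Snap, mit j(0) = 10, ergibt den Ruck: j(t) = 10·exp(t). Das Integral von dem Ruck ist die Beschleunigung. Mit a(0) = 10 erhalten wir a(t) = 10·exp(t). Mit ∫a(t)dt und Anwendung von v(0) = 10, finden wir v(t) = 10·exp(t). Wir haben die Geschwindigkeit v(t) = 10·exp(t). Durch Einsetzen von t = log(4): v(log(4)) = 40.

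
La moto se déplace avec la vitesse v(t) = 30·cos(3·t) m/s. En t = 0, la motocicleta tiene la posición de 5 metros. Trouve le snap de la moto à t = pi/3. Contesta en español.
Debemos derivar nuestra ecuación de la velocidad v(t) = 30·cos(3·t) 3 veces. La derivada de la velocidad da la aceleración: a(t) = -90·sin(3·t). Tomando d/dt de a(t), encontramos j(t) = -270·cos(3·t). Derivando la sacudida, obtenemos el snap: s(t) = 810·sin(3·t). Usando s(t) = 810·sin(3·t) y sustituyendo t = pi/3, encontramos s = 0.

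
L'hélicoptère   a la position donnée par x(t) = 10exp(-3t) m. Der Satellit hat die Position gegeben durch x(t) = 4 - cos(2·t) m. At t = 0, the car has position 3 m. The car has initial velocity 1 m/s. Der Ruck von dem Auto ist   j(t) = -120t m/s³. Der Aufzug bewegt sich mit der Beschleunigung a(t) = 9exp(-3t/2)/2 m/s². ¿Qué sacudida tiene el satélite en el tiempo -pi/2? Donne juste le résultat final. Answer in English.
The jerk at t = -pi/2 is j = 0.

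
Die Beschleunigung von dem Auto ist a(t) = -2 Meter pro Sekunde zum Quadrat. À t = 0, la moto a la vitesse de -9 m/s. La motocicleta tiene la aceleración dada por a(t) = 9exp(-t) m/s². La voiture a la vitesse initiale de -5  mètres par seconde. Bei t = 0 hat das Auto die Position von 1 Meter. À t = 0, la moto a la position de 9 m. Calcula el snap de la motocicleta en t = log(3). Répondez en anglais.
To solve this, we need to take 2 derivatives of our acceleration equation a(t) = 9·exp(-t). Taking d/dt of a(t), we find j(t) = -9·exp(-t). The derivative of jerk gives snap: s(t) = 9·exp(-t). We have snap s(t) = 9·exp(-t). Substituting t = log(3): s(log(3)) = 3.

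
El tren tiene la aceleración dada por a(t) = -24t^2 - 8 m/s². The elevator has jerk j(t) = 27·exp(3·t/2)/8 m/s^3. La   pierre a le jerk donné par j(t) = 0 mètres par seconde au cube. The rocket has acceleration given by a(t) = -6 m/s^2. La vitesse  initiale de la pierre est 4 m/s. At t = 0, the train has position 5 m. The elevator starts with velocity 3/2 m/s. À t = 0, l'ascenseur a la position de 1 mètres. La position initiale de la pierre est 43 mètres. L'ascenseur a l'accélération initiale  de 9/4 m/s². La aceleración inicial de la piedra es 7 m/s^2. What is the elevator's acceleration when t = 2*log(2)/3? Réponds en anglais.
To find the answer, we compute 1 integral of j(t) = 27·exp(3·t/2)/8. The integral of jerk, with a(0) = 9/4, gives acceleration: a(t) = 9·exp(3·t/2)/4. Using a(t) = 9·exp(3·t/2)/4 and substituting t = 2*log(2)/3, we find a = 9/2.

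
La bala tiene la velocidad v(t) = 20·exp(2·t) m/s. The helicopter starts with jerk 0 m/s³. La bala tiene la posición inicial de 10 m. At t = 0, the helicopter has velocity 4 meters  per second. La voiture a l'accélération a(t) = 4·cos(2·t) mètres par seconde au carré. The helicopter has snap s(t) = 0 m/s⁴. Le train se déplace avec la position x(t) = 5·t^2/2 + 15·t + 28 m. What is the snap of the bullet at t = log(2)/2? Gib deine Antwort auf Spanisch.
Partiendo de la velocidad v(t) = 20·exp(2·t), tomamos 3 derivadas. Derivando la velocidad, obtenemos la aceleración: a(t) = 40·exp(2·t). Derivando la aceleración, obtenemos la sacudida: j(t) = 80·exp(2·t). La derivada de la sacudida da el snap: s(t) = 160·exp(2·t). Usando s(t) = 160·exp(2·t) y sustituyendo t = log(2)/2, encontramos s = 320.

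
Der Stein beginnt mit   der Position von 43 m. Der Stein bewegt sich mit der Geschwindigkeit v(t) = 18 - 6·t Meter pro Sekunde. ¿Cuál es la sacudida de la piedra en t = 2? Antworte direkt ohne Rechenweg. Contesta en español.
j(2) = 0.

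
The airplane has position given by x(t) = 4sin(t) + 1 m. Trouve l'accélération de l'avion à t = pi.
Pour résoudre ceci, nous devons prendre 2 dérivées de notre équation de la position x(t) = 4·sin(t) + 1. En dérivant la position, nous obtenons la vitesse: v(t) = 4·cos(t). La dérivée de la vitesse donne l'accélération: a(t) = -4·sin(t). Nous avons l'accélération a(t) = -4·sin(t). En substituant t = pi: a(pi) = 0.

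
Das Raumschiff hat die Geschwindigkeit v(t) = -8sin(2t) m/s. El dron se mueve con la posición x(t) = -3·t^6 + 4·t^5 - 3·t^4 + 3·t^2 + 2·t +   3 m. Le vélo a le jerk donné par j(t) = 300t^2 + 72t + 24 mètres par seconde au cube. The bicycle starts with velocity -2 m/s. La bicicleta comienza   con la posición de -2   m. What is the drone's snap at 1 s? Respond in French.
En partant de la position x(t) = -3·t^6 + 4·t^5 - 3·t^4 + 3·t^2 + 2·t + 3, nous prenons 4 dérivées. En dérivant la position, nous obtenons la vitesse: v(t) = -18·t^5 + 20·t^4 - 12·t^3 + 6·t + 2. La dérivée de la vitesse donne l'accélération: a(t) = -90·t^4 + 80·t^3 - 36·t^2 + 6. La dérivée de l'accélération donne le jerk: j(t) = -360·t^3 + 240·t^2 - 72·t. En prenant d/dt de j(t), nous trouvons s(t) = -1080·t^2 + 480·t - 72. Nous avons le snap s(t) = -1080·t^2 + 480·t - 72. En substituant t = 1: s(1) = -672.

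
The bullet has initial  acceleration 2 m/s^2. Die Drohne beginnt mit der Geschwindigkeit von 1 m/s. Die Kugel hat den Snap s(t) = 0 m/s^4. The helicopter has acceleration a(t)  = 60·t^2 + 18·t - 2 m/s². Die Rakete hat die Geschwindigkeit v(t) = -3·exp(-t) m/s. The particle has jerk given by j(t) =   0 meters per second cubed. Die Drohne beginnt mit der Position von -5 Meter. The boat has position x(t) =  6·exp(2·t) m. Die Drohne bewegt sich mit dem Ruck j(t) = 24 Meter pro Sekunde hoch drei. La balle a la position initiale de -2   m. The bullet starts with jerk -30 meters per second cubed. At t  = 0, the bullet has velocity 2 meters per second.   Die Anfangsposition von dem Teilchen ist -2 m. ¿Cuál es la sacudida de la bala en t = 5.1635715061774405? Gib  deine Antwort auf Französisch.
Pour résoudre ceci, nous devons prendre 1 primitive de notre équation du snap s(t) = 0. En prenant ∫s(t)dt et en appliquant j(0) = -30, nous trouvons j(t) = -30. De l'équation du jerk j(t) = -30, nous substituons t = 5.1635715061774405 pour obtenir j = -30.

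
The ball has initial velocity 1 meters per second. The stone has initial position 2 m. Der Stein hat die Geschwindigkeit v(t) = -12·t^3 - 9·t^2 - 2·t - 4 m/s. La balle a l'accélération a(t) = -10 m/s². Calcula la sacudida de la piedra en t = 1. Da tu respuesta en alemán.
Ausgehend von der Geschwindigkeit v(t) = -12·t^3 - 9·t^2 - 2·t - 4, nehmen wir 2 Ableitungen. Mit d/dt von v(t) finden wir a(t) = -36·t^2 - 18·t - 2. Durch Ableiten von der Beschleunigung erhalten wir den Ruck: j(t) = -72·t - 18. Mit j(t) = -72·t - 18 und Einsetzen von t = 1, finden wir j = -90.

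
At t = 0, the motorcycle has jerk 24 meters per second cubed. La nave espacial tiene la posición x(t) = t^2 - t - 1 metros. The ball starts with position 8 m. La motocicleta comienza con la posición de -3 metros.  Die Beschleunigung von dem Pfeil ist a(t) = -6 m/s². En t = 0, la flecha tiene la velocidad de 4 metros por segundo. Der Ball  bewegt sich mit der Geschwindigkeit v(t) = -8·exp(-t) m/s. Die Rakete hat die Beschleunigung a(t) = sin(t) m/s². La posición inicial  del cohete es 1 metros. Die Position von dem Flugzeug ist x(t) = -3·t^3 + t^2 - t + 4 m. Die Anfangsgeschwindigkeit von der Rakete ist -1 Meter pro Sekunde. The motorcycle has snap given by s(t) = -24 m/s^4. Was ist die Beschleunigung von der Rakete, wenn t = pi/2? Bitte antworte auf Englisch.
Using a(t) = sin(t) and substituting t = pi/2, we find a = 1.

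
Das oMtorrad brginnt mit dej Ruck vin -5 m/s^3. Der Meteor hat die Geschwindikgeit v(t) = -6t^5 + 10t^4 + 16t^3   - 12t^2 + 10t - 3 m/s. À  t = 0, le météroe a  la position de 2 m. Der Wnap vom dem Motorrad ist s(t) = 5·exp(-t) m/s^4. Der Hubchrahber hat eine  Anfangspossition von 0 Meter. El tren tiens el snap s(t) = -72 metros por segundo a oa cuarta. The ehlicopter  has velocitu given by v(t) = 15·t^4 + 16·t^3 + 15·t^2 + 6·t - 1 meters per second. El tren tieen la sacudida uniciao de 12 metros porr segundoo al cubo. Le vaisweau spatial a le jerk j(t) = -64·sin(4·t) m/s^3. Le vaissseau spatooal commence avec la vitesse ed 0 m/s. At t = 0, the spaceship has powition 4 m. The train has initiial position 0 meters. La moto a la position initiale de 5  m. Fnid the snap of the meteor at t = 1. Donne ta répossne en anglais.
Starting from velocity v(t) = -6·t^5 + 10·t^4 + 16·t^3 - 12·t^2 + 10·t - 3, we take 3 derivatives. Differentiating velocity, we get acceleration: a(t) = -30·t^4 + 40·t^3 + 48·t^2 - 24·t + 10. Taking d/dt of a(t), we find j(t) = -120·t^3 + 120·t^2 + 96·t - 24. Taking d/dt of j(t), we find s(t) = -360·t^2 + 240·t + 96. From the given snap equation s(t) = -360·t^2 + 240·t + 96, we substitute t = 1 to get s = -24.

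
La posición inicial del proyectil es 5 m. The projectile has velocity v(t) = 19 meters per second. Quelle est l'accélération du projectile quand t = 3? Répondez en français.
En partant de la vitesse v(t) = 19, nous prenons 1 dérivée. En dérivant la vitesse, nous obtenons l'accélération: a(t) = 0. En utilisant a(t) = 0 et en substituant t = 3, nous trouvons a = 0.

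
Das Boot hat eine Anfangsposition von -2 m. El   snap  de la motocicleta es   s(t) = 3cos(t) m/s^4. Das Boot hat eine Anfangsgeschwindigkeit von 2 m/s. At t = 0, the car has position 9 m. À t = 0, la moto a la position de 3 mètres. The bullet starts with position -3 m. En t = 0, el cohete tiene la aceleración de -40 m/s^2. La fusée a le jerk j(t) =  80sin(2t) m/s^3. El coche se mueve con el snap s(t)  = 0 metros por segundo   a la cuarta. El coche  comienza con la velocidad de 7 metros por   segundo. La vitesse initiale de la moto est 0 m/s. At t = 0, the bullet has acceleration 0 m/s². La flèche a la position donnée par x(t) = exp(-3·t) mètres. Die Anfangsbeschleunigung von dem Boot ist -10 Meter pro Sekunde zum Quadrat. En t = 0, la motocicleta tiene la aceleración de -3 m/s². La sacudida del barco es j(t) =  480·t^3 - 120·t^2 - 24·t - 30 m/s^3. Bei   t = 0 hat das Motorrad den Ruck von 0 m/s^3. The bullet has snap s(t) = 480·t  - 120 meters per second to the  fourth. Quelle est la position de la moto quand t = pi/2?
Nous devons intégrer notre équation du snap s(t) = 3·cos(t) 4 fois. En prenant ∫s(t)dt et en appliquant j(0) = 0, nous trouvons j(t) = 3·sin(t). L'intégrale du jerk est l'accélération. En utilisant a(0) = -3, nous obtenons a(t) = -3·cos(t). L'intégrale de l'accélération, avec v(0) = 0, donne la vitesse: v(t) = -3·sin(t). En prenant ∫v(t)dt et en appliquant x(0) = 3, nous trouvons x(t) = 3·cos(t). En utilisant x(t) = 3·cos(t) et en substituant t = pi/2, nous trouvons x = 0.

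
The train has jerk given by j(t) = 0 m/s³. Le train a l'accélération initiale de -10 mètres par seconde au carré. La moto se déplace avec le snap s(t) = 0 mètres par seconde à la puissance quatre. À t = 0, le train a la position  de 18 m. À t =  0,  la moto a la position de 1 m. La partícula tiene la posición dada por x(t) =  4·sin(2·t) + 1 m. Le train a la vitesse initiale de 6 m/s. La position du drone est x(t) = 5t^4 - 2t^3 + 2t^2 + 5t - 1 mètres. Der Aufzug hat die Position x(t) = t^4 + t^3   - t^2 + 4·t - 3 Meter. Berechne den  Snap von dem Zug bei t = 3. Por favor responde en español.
Para resolver esto, necesitamos tomar 1 derivada de nuestra ecuación de la sacudida j(t) = 0. La derivada de la sacudida da el snap: s(t) = 0. Tenemos el snap s(t) = 0. Sustituyendo t = 3: s(3) = 0.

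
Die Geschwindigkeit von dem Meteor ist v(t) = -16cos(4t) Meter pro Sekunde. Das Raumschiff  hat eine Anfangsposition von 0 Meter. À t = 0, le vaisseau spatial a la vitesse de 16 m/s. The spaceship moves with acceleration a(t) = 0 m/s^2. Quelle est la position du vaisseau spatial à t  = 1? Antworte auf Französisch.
Pour résoudre ceci, nous devons prendre 2 intégrales de notre équation de l'accélération a(t) = 0. En intégrant l'accélération et en utilisant la condition initiale v(0) = 16, nous obtenons v(t) = 16. La primitive de la vitesse est la position. En utilisant x(0) = 0, nous obtenons x(t) = 16·t. Nous avons la position x(t) = 16·t. En substituant t = 1: x(1) = 16.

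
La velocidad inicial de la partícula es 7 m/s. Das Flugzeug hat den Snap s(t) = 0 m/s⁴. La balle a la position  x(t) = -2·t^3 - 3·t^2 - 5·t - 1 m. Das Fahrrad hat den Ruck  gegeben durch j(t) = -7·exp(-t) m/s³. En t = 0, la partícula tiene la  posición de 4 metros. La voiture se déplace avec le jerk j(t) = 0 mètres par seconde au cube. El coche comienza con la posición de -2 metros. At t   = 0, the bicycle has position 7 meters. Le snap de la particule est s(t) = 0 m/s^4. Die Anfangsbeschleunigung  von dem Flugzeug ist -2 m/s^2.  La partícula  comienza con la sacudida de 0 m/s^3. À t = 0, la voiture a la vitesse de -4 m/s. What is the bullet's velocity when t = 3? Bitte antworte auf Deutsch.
Ausgehend von der Position x(t) = -2·t^3 - 3·t^2 - 5·t - 1, nehmen wir 1 Ableitung. Mit d/dt von x(t) finden wir v(t) = -6·t^2 - 6·t - 5. Wir haben die Geschwindigkeit v(t) = -6·t^2 - 6·t - 5. Durch Einsetzen von t = 3: v(3) = -77.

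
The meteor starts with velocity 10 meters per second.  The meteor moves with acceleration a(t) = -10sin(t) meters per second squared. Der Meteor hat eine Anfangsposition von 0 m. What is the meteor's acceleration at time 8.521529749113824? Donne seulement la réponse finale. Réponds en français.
L'accélération à t = 8.521529749113824 est a = -7.85341894430977.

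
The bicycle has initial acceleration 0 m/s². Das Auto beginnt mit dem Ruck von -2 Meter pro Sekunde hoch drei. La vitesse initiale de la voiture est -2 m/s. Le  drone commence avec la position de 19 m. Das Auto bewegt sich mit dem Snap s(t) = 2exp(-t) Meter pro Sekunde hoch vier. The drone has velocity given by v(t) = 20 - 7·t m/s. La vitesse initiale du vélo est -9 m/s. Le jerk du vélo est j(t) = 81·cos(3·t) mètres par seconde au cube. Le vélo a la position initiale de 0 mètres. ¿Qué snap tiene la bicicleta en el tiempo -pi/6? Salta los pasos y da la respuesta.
La respuesta es 243.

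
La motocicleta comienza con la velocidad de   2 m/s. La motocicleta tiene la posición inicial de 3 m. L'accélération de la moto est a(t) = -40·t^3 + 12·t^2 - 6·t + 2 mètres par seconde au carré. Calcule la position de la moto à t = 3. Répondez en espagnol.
Debemos encontrar la integral de nuestra ecuación de la aceleración a(t) = -40·t^3 + 12·t^2 - 6·t + 2 2 veces. La integral de la aceleración, con v(0) = 2, da la velocidad: v(t) = -10·t^4 + 4·t^3 - 3·t^2 + 2·t + 2. La antiderivada de la velocidad, con x(0) = 3, da la posición: x(t) = -2·t^5 + t^4 - t^3 + t^2 + 2·t + 3. Tenemos la posición x(t) = -2·t^5 + t^4 - t^3 + t^2 + 2·t + 3. Sustituyendo t = 3: x(3) = -414.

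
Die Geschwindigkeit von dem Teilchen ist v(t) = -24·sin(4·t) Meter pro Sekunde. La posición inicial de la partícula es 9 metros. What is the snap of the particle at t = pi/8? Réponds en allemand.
Wir müssen unsere Gleichung für die Geschwindigkeit v(t) = -24·sin(4·t) 3-mal ableiten. Mit d/dt von v(t) finden wir a(t) = -96·cos(4·t). Durch Ableiten von der Beschleunigung erhalten wir den Ruck: j(t) = 384·sin(4·t). Die Ableitung von dem Ruck ergibt den Snap: s(t) = 1536·cos(4·t). Aus der Gleichung für den Snap s(t) = 1536·cos(4·t), setzen wir t = pi/8 ein und erhalten s = 0.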